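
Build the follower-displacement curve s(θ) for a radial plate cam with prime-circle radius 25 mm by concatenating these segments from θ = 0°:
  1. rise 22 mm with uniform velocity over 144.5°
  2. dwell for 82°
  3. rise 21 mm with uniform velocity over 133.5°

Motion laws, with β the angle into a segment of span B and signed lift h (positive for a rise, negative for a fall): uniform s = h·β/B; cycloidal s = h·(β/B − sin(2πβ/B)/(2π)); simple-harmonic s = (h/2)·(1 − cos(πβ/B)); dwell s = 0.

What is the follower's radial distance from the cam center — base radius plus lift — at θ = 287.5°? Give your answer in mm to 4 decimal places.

seg 1 [0°–144.5°] uniform, h=22: full span → s += 22 → s = 22.0000
seg 2 [144.5°–226.5°] dwell: s stays 22.0000
seg 3 [226.5°–360°] uniform, h=21: θ=287.5° here. β=61, B=133.5. 21·61/133.5 = 9.5955 → s = 31.5955
radial distance = base radius + s = 25 + 31.5955 = 56.5955

56.5955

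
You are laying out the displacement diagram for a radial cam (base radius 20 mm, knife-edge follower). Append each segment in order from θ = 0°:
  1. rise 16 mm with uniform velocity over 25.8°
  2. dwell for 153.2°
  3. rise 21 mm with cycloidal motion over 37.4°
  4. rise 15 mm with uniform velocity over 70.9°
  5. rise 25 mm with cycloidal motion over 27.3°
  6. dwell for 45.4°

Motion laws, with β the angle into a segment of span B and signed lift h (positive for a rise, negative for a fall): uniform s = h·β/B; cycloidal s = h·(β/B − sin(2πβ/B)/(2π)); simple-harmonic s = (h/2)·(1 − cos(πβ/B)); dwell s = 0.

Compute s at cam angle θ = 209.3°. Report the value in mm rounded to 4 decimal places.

seg 1 [0°–25.8°] uniform, h=16: full span → s += 16 → s = 16.0000
seg 2 [25.8°–179°] dwell: s stays 16.0000
seg 3 [179°–216.4°] cycloidal, h=21: θ=209.3° here. β=30.3, B=37.4. 21·(0.8102 − sin(2π·0.8102)/(2π)) = 20.1197 → s = 36.1197

36.1197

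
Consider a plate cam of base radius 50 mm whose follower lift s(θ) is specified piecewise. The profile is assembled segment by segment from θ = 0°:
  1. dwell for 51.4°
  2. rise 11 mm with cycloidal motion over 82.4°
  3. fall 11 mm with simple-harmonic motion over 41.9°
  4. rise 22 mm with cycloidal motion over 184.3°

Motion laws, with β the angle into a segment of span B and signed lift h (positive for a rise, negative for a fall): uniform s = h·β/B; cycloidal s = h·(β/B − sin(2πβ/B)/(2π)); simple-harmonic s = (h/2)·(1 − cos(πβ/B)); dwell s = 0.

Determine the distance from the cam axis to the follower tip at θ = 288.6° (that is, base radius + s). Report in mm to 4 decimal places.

seg 1 [0°–51.4°] dwell: s stays 0.0000
seg 2 [51.4°–133.8°] cycloidal, h=11: full span → s += 11 → s = 11.0000
seg 3 [133.8°–175.7°] simple-harmonic, h=-11: full span → s += -11 → s = 0.0000
seg 4 [175.7°–360°] cycloidal, h=22: θ=288.6° here. β=112.9, B=184.3. 22·(0.6126 − sin(2π·0.6126)/(2π)) = 15.7524 → s = 15.7524
radial distance = base radius + s = 50 + 15.7524 = 65.7524

65.7524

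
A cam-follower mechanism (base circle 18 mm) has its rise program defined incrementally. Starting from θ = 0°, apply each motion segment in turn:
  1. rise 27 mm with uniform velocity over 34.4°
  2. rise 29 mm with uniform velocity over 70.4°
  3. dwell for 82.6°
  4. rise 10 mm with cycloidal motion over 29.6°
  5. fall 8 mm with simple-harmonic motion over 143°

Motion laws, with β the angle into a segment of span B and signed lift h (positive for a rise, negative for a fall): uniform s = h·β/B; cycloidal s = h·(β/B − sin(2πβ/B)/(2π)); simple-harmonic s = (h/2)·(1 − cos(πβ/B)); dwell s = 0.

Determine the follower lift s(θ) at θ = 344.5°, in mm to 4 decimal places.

seg 1 [0°–34.4°] uniform, h=27: full span → s += 27 → s = 27.0000
seg 2 [34.4°–104.8°] uniform, h=29: full span → s += 29 → s = 56.0000
seg 3 [104.8°–187.4°] dwell: s stays 56.0000
seg 4 [187.4°–217°] cycloidal, h=10: full span → s += 10 → s = 66.0000
seg 5 [217°–360°] simple-harmonic, h=-8: θ=344.5° here. β=127.5, B=143. -8/2·(1 − cos(π·0.8916)) = -7.7703 → s = 58.2297

58.2297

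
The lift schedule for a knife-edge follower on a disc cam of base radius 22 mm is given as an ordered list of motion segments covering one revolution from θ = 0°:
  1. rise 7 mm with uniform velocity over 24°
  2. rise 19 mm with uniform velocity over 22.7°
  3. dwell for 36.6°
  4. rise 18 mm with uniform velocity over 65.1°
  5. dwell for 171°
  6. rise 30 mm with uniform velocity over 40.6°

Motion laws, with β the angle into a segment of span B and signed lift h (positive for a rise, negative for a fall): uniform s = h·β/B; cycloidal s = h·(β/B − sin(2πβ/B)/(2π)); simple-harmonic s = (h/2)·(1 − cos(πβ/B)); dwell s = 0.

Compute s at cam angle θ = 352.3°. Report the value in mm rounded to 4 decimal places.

seg 1 [0°–24°] uniform, h=7: full span → s += 7 → s = 7.0000
seg 2 [24°–46.7°] uniform, h=19: full span → s += 19 → s = 26.0000
seg 3 [46.7°–83.3°] dwell: s stays 26.0000
seg 4 [83.3°–148.4°] uniform, h=18: full span → s += 18 → s = 44.0000
seg 5 [148.4°–319.4°] dwell: s stays 44.0000
seg 6 [319.4°–360°] uniform, h=30: θ=352.3° here. β=32.9, B=40.6. 30·32.9/40.6 = 24.3103 → s = 68.3103

68.3103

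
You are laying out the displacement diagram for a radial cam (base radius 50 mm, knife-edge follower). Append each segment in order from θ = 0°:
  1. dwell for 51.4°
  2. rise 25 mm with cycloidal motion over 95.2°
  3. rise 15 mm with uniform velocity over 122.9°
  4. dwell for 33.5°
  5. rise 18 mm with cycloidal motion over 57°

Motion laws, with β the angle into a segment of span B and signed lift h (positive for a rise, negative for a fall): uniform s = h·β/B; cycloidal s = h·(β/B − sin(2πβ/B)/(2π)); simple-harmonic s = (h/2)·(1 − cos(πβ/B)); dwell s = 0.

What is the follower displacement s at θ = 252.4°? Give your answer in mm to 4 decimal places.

seg 1 [0°–51.4°] dwell: s stays 0.0000
seg 2 [51.4°–146.6°] cycloidal, h=25: full span → s += 25 → s = 25.0000
seg 3 [146.6°–269.5°] uniform, h=15: θ=252.4° here. β=105.8, B=122.9. 15·105.8/122.9 = 12.9129 → s = 37.9129

37.9129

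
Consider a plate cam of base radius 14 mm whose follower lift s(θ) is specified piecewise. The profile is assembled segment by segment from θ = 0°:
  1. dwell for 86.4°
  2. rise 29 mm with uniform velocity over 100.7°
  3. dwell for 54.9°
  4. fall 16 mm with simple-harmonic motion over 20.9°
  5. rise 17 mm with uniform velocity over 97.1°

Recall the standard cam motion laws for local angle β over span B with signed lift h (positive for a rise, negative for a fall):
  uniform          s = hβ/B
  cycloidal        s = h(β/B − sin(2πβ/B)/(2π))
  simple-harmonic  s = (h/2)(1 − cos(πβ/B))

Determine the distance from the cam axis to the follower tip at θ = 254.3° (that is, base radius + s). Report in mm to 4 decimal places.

seg 1 [0°–86.4°] dwell: s stays 0.0000
seg 2 [86.4°–187.1°] uniform, h=29: full span → s += 29 → s = 29.0000
seg 3 [187.1°–242°] dwell: s stays 29.0000
seg 4 [242°–262.9°] simple-harmonic, h=-16: θ=254.3° here. β=12.3, B=20.9. -16/2·(1 − cos(π·0.5885)) = -10.1961 → s = 18.8039
radial distance = base radius + s = 14 + 18.8039 = 32.8039

32.8039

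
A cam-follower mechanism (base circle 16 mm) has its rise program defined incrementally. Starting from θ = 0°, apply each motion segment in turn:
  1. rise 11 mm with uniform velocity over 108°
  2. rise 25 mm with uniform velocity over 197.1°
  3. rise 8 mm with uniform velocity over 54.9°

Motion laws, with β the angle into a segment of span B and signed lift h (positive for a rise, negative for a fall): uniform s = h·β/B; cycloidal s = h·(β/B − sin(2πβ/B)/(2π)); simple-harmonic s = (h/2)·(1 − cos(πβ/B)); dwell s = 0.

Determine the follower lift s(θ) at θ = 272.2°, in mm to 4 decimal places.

seg 1 [0°–108°] uniform, h=11: full span → s += 11 → s = 11.0000
seg 2 [108°–305.1°] uniform, h=25: θ=272.2° here. β=164.2, B=197.1. 25·164.2/197.1 = 20.8270 → s = 31.8270

31.8270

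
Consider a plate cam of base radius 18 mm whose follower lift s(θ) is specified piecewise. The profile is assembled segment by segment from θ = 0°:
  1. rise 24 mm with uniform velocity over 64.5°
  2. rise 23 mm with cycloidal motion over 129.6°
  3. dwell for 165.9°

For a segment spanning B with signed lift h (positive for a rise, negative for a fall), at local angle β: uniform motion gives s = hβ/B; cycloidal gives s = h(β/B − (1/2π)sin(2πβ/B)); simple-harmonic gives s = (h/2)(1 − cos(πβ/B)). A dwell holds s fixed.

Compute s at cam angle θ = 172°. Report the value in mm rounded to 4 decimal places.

seg 1 [0°–64.5°] uniform, h=24: full span → s += 24 → s = 24.0000
seg 2 [64.5°–194.1°] cycloidal, h=23: θ=172° here. β=107.5, B=129.6. 23·(0.8295 − sin(2π·0.8295)/(2π)) = 22.2915 → s = 46.2915

46.2915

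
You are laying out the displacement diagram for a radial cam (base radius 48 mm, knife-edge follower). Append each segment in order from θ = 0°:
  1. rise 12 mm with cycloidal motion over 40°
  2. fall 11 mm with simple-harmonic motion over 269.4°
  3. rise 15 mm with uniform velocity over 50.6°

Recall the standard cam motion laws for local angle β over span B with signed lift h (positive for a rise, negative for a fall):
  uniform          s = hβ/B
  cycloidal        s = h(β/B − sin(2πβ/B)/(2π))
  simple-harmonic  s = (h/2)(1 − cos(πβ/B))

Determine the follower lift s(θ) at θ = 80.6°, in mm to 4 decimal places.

seg 1 [0°–40°] cycloidal, h=12: full span → s += 12 → s = 12.0000
seg 2 [40°–309.4°] simple-harmonic, h=-11: θ=80.6° here. β=40.6, B=269.4. -11/2·(1 − cos(π·0.1507)) = -0.6050 → s = 11.3950

11.3950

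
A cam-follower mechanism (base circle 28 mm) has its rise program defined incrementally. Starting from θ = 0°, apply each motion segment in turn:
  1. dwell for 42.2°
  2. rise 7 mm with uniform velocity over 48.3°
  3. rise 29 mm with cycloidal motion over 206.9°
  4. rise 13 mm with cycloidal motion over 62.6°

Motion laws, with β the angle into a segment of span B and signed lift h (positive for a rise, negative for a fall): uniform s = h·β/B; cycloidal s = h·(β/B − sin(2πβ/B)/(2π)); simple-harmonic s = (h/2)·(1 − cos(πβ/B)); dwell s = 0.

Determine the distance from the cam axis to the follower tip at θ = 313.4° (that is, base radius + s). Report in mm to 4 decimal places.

seg 1 [0°–42.2°] dwell: s stays 0.0000
seg 2 [42.2°–90.5°] uniform, h=7: full span → s += 7 → s = 7.0000
seg 3 [90.5°–297.4°] cycloidal, h=29: full span → s += 29 → s = 36.0000
seg 4 [297.4°–360°] cycloidal, h=13: θ=313.4° here. β=16, B=62.6. 13·(0.2556 − sin(2π·0.2556)/(2π)) = 1.2549 → s = 37.2549
radial distance = base radius + s = 28 + 37.2549 = 65.2549

65.2549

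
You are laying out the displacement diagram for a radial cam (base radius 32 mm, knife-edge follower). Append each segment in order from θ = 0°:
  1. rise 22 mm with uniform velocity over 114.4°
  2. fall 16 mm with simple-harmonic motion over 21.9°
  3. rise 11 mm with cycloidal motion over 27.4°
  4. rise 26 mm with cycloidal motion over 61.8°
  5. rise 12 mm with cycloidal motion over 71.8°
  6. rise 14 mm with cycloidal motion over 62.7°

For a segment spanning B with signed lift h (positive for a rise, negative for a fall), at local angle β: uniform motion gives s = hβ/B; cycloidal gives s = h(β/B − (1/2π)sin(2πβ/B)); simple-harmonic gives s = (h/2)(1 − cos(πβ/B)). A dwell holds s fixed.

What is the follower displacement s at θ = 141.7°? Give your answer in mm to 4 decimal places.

seg 1 [0°–114.4°] uniform, h=22: full span → s += 22 → s = 22.0000
seg 2 [114.4°–136.3°] simple-harmonic, h=-16: full span → s += -16 → s = 6.0000
seg 3 [136.3°–163.7°] cycloidal, h=11: θ=141.7° here. β=5.4, B=27.4. 11·(0.1971 − sin(2π·0.1971)/(2π)) = 0.5131 → s = 6.5131

6.5131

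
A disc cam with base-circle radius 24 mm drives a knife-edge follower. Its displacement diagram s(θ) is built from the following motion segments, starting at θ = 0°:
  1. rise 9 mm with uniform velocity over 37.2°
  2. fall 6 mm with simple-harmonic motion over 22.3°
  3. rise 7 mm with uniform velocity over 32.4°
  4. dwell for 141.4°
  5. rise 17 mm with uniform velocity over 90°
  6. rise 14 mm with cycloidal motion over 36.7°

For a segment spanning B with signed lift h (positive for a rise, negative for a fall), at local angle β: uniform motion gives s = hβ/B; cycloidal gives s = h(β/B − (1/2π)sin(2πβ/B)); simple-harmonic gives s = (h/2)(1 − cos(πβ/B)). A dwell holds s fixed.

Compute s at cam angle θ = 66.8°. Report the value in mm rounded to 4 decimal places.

seg 1 [0°–37.2°] uniform, h=9: full span → s += 9 → s = 9.0000
seg 2 [37.2°–59.5°] simple-harmonic, h=-6: full span → s += -6 → s = 3.0000
seg 3 [59.5°–91.9°] uniform, h=7: θ=66.8° here. β=7.3, B=32.4. 7·7.3/32.4 = 1.5772 → s = 4.5772

4.5772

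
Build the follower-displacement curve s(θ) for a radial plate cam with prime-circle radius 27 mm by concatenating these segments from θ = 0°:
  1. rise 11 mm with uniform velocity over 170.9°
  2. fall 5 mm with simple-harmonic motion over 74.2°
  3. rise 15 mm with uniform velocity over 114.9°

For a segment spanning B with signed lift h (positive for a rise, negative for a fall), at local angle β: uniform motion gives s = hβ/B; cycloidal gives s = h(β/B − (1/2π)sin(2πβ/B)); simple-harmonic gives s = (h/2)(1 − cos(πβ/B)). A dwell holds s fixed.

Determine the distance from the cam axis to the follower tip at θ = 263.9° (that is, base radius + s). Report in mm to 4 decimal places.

seg 1 [0°–170.9°] uniform, h=11: full span → s += 11 → s = 11.0000
seg 2 [170.9°–245.1°] simple-harmonic, h=-5: full span → s += -5 → s = 6.0000
seg 3 [245.1°–360°] uniform, h=15: θ=263.9° here. β=18.8, B=114.9. 15·18.8/114.9 = 2.4543 → s = 8.4543
radial distance = base radius + s = 27 + 8.4543 = 35.4543

35.4543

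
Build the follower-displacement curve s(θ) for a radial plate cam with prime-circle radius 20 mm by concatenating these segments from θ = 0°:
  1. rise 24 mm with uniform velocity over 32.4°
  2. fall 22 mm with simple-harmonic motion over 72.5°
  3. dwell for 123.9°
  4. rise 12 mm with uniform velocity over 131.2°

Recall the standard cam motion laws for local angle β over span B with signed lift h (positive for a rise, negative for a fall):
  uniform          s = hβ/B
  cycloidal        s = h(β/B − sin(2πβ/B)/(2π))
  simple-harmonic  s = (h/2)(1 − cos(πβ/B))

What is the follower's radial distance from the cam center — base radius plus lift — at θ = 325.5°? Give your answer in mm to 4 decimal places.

seg 1 [0°–32.4°] uniform, h=24: full span → s += 24 → s = 24.0000
seg 2 [32.4°–104.9°] simple-harmonic, h=-22: full span → s += -22 → s = 2.0000
seg 3 [104.9°–228.8°] dwell: s stays 2.0000
seg 4 [228.8°–360°] uniform, h=12: θ=325.5° here. β=96.7, B=131.2. 12·96.7/131.2 = 8.8445 → s = 10.8445
radial distance = base radius + s = 20 + 10.8445 = 30.8445

30.8445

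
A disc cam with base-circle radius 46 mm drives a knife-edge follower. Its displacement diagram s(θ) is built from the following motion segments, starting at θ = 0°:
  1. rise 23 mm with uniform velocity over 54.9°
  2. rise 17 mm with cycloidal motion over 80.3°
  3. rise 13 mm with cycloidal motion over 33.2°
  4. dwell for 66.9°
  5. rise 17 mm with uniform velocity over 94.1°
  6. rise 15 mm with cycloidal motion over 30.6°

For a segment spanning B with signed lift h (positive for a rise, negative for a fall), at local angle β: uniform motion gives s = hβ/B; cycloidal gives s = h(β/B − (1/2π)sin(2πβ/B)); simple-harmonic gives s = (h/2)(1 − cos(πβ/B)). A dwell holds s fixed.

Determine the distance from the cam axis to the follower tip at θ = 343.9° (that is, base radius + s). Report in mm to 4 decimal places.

seg 1 [0°–54.9°] uniform, h=23: full span → s += 23 → s = 23.0000
seg 2 [54.9°–135.2°] cycloidal, h=17: full span → s += 17 → s = 40.0000
seg 3 [135.2°–168.4°] cycloidal, h=13: full span → s += 13 → s = 53.0000
seg 4 [168.4°–235.3°] dwell: s stays 53.0000
seg 5 [235.3°–329.4°] uniform, h=17: full span → s += 17 → s = 70.0000
seg 6 [329.4°–360°] cycloidal, h=15: θ=343.9° here. β=14.5, B=30.6. 15·(0.4739 − sin(2π·0.4739)/(2π)) = 6.7174 → s = 76.7174
radial distance = base radius + s = 46 + 76.7174 = 122.7174

122.7174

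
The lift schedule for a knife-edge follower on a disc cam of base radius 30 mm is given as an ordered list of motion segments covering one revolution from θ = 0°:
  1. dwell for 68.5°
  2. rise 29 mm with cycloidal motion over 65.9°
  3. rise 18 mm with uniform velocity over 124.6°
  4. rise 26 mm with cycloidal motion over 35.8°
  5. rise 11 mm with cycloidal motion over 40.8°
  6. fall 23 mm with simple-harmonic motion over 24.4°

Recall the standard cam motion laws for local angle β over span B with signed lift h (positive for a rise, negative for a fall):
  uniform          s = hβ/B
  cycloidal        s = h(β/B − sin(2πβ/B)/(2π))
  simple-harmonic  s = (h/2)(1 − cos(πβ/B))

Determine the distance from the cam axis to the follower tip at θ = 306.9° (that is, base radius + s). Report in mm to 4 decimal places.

seg 1 [0°–68.5°] dwell: s stays 0.0000
seg 2 [68.5°–134.4°] cycloidal, h=29: full span → s += 29 → s = 29.0000
seg 3 [134.4°–259°] uniform, h=18: full span → s += 18 → s = 47.0000
seg 4 [259°–294.8°] cycloidal, h=26: full span → s += 26 → s = 73.0000
seg 5 [294.8°–335.6°] cycloidal, h=11: θ=306.9° here. β=12.1, B=40.8. 11·(0.2966 − sin(2π·0.2966)/(2π)) = 1.5860 → s = 74.5860
radial distance = base radius + s = 30 + 74.5860 = 104.5860

104.5860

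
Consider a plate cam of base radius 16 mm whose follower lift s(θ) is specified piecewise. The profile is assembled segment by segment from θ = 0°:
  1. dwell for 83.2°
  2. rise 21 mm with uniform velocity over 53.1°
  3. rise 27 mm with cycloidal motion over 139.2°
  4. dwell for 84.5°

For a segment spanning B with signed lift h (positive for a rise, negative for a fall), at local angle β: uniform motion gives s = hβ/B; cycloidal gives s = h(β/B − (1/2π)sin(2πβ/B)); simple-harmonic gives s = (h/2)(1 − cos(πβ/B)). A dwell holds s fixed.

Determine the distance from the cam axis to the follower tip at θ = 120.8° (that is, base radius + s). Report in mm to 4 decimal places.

seg 1 [0°–83.2°] dwell: s stays 0.0000
seg 2 [83.2°–136.3°] uniform, h=21: θ=120.8° here. β=37.6, B=53.1. 21·37.6/53.1 = 14.8701 → s = 14.8701
radial distance = base radius + s = 16 + 14.8701 = 30.8701

30.8701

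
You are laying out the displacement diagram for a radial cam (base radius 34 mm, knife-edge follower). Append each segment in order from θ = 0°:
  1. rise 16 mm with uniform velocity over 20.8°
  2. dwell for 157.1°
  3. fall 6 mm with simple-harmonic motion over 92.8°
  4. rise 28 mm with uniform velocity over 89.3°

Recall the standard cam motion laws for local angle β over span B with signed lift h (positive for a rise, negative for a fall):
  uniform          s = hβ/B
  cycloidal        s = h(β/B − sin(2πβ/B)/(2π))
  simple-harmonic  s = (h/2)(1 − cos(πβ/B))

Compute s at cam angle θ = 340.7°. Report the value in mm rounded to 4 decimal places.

seg 1 [0°–20.8°] uniform, h=16: full span → s += 16 → s = 16.0000
seg 2 [20.8°–177.9°] dwell: s stays 16.0000
seg 3 [177.9°–270.7°] simple-harmonic, h=-6: full span → s += -6 → s = 10.0000
seg 4 [270.7°–360°] uniform, h=28: θ=340.7° here. β=70, B=89.3. 28·70/89.3 = 21.9485 → s = 31.9485

31.9485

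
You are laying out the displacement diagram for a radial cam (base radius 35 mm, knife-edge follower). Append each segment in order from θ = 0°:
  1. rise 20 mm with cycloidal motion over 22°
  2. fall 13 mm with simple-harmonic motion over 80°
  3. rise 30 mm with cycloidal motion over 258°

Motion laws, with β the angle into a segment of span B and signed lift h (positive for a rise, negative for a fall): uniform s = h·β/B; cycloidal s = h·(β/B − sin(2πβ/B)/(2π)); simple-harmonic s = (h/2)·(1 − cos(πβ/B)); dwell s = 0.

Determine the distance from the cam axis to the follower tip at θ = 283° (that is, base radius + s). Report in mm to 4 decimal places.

seg 1 [0°–22°] cycloidal, h=20: full span → s += 20 → s = 20.0000
seg 2 [22°–102°] simple-harmonic, h=-13: full span → s += -13 → s = 7.0000
seg 3 [102°–360°] cycloidal, h=30: θ=283° here. β=181, B=258. 30·(0.7016 − sin(2π·0.7016)/(2π)) = 25.6016 → s = 32.6016
radial distance = base radius + s = 35 + 32.6016 = 67.6016

67.6016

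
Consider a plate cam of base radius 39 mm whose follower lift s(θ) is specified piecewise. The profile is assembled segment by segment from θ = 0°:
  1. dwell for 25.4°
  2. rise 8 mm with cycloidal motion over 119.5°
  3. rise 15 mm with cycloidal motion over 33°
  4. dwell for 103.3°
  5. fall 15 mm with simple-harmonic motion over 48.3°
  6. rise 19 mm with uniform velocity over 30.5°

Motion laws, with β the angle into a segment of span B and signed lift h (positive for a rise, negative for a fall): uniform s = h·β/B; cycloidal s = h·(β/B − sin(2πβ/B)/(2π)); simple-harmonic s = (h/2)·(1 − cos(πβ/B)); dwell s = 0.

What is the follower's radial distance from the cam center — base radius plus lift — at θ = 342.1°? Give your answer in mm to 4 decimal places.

seg 1 [0°–25.4°] dwell: s stays 0.0000
seg 2 [25.4°–144.9°] cycloidal, h=8: full span → s += 8 → s = 8.0000
seg 3 [144.9°–177.9°] cycloidal, h=15: full span → s += 15 → s = 23.0000
seg 4 [177.9°–281.2°] dwell: s stays 23.0000
seg 5 [281.2°–329.5°] simple-harmonic, h=-15: full span → s += -15 → s = 8.0000
seg 6 [329.5°–360°] uniform, h=19: θ=342.1° here. β=12.6, B=30.5. 19·12.6/30.5 = 7.8492 → s = 15.8492
radial distance = base radius + s = 39 + 15.8492 = 54.8492

54.8492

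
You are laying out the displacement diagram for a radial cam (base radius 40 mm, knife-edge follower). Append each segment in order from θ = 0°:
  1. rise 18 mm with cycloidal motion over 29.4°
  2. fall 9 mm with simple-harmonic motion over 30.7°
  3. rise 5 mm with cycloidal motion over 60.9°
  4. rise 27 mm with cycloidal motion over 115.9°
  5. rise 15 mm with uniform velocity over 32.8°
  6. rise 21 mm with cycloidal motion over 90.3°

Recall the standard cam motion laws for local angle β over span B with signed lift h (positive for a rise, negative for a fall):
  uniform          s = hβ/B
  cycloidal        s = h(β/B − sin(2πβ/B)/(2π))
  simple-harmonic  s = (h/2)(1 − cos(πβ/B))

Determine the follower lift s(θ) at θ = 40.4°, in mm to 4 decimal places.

seg 1 [0°–29.4°] cycloidal, h=18: full span → s += 18 → s = 18.0000
seg 2 [29.4°–60.1°] simple-harmonic, h=-9: θ=40.4° here. β=11, B=30.7. -9/2·(1 − cos(π·0.3583)) = -2.5624 → s = 15.4376

15.4376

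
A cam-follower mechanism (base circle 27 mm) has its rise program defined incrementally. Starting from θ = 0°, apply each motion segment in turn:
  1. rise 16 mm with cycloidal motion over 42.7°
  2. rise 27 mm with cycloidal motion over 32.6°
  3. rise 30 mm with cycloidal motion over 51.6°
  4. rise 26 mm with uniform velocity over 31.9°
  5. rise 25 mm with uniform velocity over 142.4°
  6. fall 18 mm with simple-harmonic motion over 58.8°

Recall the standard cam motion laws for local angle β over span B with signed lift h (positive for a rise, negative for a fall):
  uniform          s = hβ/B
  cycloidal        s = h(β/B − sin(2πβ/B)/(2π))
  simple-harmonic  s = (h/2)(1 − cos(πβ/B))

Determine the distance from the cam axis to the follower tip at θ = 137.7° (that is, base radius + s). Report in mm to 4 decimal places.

seg 1 [0°–42.7°] cycloidal, h=16: full span → s += 16 → s = 16.0000
seg 2 [42.7°–75.3°] cycloidal, h=27: full span → s += 27 → s = 43.0000
seg 3 [75.3°–126.9°] cycloidal, h=30: full span → s += 30 → s = 73.0000
seg 4 [126.9°–158.8°] uniform, h=26: θ=137.7° here. β=10.8, B=31.9. 26·10.8/31.9 = 8.8025 → s = 81.8025
radial distance = base radius + s = 27 + 81.8025 = 108.8025

108.8025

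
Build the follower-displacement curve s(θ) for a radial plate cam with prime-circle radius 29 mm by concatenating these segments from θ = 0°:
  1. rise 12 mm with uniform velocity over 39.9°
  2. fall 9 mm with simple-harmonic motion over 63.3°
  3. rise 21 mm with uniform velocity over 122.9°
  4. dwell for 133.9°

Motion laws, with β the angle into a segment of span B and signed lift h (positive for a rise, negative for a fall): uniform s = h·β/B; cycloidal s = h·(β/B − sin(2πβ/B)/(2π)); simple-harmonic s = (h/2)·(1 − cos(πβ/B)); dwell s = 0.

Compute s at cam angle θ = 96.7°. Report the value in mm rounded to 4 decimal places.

seg 1 [0°–39.9°] uniform, h=12: full span → s += 12 → s = 12.0000
seg 2 [39.9°–103.2°] simple-harmonic, h=-9: θ=96.7° here. β=56.8, B=63.3. -9/2·(1 − cos(π·0.8973)) = -8.7679 → s = 3.2321

3.2321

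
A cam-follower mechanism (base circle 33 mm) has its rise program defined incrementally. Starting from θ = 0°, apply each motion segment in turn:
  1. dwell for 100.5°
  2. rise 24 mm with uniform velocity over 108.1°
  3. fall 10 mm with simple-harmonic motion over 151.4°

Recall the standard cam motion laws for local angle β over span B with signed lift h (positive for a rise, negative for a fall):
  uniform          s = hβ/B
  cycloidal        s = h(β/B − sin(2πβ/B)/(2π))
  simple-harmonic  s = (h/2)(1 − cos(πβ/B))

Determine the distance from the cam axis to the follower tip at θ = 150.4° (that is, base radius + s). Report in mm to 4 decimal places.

seg 1 [0°–100.5°] dwell: s stays 0.0000
seg 2 [100.5°–208.6°] uniform, h=24: θ=150.4° here. β=49.9, B=108.1. 24·49.9/108.1 = 11.0786 → s = 11.0786
radial distance = base radius + s = 33 + 11.0786 = 44.0786

44.0786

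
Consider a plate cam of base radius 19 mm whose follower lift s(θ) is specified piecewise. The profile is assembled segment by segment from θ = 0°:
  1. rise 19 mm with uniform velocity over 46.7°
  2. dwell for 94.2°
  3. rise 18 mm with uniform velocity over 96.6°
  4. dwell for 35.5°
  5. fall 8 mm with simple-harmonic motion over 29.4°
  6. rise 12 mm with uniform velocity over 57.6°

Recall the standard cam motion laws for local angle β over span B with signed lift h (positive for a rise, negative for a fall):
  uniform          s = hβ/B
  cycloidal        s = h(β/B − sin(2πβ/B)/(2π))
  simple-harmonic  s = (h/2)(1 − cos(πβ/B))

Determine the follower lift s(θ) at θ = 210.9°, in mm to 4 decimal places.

seg 1 [0°–46.7°] uniform, h=19: full span → s += 19 → s = 19.0000
seg 2 [46.7°–140.9°] dwell: s stays 19.0000
seg 3 [140.9°–237.5°] uniform, h=18: θ=210.9° here. β=70, B=96.6. 18·70/96.6 = 13.0435 → s = 32.0435

32.0435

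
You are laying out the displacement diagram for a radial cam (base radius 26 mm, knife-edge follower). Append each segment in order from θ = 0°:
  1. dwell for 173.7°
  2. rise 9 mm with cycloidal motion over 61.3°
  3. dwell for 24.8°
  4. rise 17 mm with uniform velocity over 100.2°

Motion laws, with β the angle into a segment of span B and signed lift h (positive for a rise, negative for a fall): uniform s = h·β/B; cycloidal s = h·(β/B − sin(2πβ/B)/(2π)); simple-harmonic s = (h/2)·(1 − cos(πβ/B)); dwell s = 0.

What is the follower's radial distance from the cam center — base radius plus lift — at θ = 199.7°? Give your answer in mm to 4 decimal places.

seg 1 [0°–173.7°] dwell: s stays 0.0000
seg 2 [173.7°–235°] cycloidal, h=9: θ=199.7° here. β=26, B=61.3. 9·(0.4241 − sin(2π·0.4241)/(2π)) = 3.1601 → s = 3.1601
radial distance = base radius + s = 26 + 3.1601 = 29.1601

29.1601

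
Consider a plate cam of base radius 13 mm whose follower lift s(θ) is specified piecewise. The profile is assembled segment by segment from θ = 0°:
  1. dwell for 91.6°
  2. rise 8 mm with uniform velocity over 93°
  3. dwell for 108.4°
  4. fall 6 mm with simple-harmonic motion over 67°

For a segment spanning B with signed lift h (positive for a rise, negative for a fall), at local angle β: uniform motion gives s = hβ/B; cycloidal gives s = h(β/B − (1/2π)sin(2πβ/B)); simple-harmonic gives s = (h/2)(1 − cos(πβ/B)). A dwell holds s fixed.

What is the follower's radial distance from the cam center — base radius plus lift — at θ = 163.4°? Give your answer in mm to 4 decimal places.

seg 1 [0°–91.6°] dwell: s stays 0.0000
seg 2 [91.6°–184.6°] uniform, h=8: θ=163.4° here. β=71.8, B=93. 8·71.8/93 = 6.1763 → s = 6.1763
radial distance = base radius + s = 13 + 6.1763 = 19.1763

19.1763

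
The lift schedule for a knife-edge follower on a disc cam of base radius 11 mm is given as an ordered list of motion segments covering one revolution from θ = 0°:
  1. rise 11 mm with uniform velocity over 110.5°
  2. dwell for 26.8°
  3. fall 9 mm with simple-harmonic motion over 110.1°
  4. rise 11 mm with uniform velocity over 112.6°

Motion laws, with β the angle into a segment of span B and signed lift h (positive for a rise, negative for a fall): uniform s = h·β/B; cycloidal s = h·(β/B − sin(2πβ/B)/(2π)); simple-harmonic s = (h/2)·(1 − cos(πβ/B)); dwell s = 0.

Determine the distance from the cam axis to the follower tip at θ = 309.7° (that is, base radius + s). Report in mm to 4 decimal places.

seg 1 [0°–110.5°] uniform, h=11: full span → s += 11 → s = 11.0000
seg 2 [110.5°–137.3°] dwell: s stays 11.0000
seg 3 [137.3°–247.4°] simple-harmonic, h=-9: full span → s += -9 → s = 2.0000
seg 4 [247.4°–360°] uniform, h=11: θ=309.7° here. β=62.3, B=112.6. 11·62.3/112.6 = 6.0861 → s = 8.0861
radial distance = base radius + s = 11 + 8.0861 = 19.0861

19.0861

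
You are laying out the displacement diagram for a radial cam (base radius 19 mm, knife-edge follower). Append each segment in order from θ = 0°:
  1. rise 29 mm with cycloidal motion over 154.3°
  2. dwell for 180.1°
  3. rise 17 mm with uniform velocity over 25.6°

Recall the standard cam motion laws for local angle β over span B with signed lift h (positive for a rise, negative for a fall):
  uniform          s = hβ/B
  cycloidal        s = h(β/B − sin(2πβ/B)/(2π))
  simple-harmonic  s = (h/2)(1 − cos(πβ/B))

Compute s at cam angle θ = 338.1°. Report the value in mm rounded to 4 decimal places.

seg 1 [0°–154.3°] cycloidal, h=29: full span → s += 29 → s = 29.0000
seg 2 [154.3°–334.4°] dwell: s stays 29.0000
seg 3 [334.4°–360°] uniform, h=17: θ=338.1° here. β=3.7, B=25.6. 17·3.7/25.6 = 2.4570 → s = 31.4570

31.4570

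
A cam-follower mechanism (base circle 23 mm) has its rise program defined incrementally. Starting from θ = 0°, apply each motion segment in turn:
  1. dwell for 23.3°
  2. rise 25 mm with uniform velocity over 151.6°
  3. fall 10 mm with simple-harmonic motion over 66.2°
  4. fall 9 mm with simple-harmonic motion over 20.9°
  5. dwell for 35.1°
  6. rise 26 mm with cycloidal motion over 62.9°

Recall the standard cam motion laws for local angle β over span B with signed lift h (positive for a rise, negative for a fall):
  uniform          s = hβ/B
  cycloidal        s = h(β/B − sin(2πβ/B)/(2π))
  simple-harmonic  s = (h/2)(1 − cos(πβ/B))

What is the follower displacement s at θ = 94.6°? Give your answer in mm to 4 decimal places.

seg 1 [0°–23.3°] dwell: s stays 0.0000
seg 2 [23.3°–174.9°] uniform, h=25: θ=94.6° here. β=71.3, B=151.6. 25·71.3/151.6 = 11.7579 → s = 11.7579

11.7579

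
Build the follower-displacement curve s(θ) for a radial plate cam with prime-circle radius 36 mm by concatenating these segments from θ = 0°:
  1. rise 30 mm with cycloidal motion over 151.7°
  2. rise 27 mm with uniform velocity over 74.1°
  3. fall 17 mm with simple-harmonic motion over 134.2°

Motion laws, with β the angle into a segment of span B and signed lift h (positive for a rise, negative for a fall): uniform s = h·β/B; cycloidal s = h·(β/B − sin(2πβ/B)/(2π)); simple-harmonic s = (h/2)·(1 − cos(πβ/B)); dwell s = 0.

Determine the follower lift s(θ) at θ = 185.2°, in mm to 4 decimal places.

seg 1 [0°–151.7°] cycloidal, h=30: full span → s += 30 → s = 30.0000
seg 2 [151.7°–225.8°] uniform, h=27: θ=185.2° here. β=33.5, B=74.1. 27·33.5/74.1 = 12.2065 → s = 42.2065

42.2065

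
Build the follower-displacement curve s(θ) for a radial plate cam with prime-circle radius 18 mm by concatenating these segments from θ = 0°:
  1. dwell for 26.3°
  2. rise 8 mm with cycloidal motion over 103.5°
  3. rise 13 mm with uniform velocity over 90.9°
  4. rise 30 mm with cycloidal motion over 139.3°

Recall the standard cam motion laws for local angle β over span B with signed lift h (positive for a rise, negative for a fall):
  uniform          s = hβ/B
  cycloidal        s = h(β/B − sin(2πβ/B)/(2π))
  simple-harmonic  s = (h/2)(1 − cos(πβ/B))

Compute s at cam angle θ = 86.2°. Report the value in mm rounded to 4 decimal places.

seg 1 [0°–26.3°] dwell: s stays 0.0000
seg 2 [26.3°–129.8°] cycloidal, h=8: θ=86.2° here. β=59.9, B=103.5. 8·(0.5787 − sin(2π·0.5787)/(2π)) = 5.2345 → s = 5.2345

5.2345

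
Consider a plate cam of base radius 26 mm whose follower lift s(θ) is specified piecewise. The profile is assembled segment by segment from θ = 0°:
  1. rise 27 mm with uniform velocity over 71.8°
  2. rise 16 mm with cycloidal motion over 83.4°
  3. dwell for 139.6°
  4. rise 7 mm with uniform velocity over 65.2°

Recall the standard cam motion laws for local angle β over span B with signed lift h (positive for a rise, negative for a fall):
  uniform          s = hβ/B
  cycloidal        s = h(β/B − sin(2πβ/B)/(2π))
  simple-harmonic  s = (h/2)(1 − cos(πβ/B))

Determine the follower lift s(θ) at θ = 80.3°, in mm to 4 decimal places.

seg 1 [0°–71.8°] uniform, h=27: full span → s += 27 → s = 27.0000
seg 2 [71.8°–155.2°] cycloidal, h=16: θ=80.3° here. β=8.5, B=83.4. 16·(0.1019 − sin(2π·0.1019)/(2π)) = 0.1092 → s = 27.1092

27.1092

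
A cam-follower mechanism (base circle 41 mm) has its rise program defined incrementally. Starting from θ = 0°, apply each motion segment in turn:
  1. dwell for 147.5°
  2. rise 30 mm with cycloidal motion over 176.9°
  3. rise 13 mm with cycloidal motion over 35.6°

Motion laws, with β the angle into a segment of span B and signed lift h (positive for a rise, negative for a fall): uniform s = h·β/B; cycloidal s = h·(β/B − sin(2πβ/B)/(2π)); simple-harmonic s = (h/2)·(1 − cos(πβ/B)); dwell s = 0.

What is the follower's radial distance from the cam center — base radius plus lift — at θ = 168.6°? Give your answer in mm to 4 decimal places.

seg 1 [0°–147.5°] dwell: s stays 0.0000
seg 2 [147.5°–324.4°] cycloidal, h=30: θ=168.6° here. β=21.1, B=176.9. 30·(0.1193 − sin(2π·0.1193)/(2π)) = 0.3257 → s = 0.3257
radial distance = base radius + s = 41 + 0.3257 = 41.3257

41.3257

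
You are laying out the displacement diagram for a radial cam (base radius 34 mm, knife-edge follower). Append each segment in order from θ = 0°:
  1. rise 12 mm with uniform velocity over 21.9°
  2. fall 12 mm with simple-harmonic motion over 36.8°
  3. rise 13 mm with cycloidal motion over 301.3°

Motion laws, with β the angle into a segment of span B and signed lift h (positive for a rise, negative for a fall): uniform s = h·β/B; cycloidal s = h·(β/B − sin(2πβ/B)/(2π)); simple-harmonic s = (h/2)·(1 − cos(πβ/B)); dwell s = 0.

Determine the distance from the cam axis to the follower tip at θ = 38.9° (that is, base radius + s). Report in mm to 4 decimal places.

seg 1 [0°–21.9°] uniform, h=12: full span → s += 12 → s = 12.0000
seg 2 [21.9°–58.7°] simple-harmonic, h=-12: θ=38.9° here. β=17, B=36.8. -12/2·(1 − cos(π·0.4620)) = -5.2846 → s = 6.7154
radial distance = base radius + s = 34 + 6.7154 = 40.7154

40.7154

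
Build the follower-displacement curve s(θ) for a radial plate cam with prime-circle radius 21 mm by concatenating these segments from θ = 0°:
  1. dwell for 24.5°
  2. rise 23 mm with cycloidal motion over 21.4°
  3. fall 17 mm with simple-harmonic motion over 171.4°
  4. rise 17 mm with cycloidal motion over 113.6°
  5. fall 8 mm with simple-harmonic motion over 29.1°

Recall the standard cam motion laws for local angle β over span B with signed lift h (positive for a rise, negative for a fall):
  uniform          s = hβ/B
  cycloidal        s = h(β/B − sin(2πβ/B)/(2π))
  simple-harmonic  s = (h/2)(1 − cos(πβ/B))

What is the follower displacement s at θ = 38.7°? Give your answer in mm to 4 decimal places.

seg 1 [0°–24.5°] dwell: s stays 0.0000
seg 2 [24.5°–45.9°] cycloidal, h=23: θ=38.7° here. β=14.2, B=21.4. 23·(0.6636 − sin(2π·0.6636)/(2π)) = 18.3954 → s = 18.3954

18.3954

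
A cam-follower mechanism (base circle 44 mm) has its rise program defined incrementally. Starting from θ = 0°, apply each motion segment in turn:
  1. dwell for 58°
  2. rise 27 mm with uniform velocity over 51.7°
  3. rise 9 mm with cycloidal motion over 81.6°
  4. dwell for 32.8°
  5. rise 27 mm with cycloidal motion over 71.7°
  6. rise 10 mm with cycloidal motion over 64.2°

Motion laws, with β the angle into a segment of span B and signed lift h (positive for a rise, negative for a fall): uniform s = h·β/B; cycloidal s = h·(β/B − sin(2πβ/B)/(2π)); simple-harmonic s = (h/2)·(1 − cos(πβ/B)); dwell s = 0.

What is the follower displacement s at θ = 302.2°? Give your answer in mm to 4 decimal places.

seg 1 [0°–58°] dwell: s stays 0.0000
seg 2 [58°–109.7°] uniform, h=27: full span → s += 27 → s = 27.0000
seg 3 [109.7°–191.3°] cycloidal, h=9: full span → s += 9 → s = 36.0000
seg 4 [191.3°–224.1°] dwell: s stays 36.0000
seg 5 [224.1°–295.8°] cycloidal, h=27: full span → s += 27 → s = 63.0000
seg 6 [295.8°–360°] cycloidal, h=10: θ=302.2° here. β=6.4, B=64.2. 10·(0.0997 − sin(2π·0.0997)/(2π)) = 0.0639 → s = 63.0639

63.0639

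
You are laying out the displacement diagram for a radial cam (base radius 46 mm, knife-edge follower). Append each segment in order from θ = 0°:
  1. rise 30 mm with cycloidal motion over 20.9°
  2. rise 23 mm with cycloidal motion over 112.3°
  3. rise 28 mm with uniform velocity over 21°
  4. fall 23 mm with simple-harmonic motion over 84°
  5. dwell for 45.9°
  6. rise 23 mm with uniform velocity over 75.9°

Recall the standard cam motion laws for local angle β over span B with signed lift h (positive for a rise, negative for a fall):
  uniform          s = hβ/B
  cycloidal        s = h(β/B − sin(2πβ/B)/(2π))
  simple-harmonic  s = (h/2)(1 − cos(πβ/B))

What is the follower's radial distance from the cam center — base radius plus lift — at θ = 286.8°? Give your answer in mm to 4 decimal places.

seg 1 [0°–20.9°] cycloidal, h=30: full span → s += 30 → s = 30.0000
seg 2 [20.9°–133.2°] cycloidal, h=23: full span → s += 23 → s = 53.0000
seg 3 [133.2°–154.2°] uniform, h=28: full span → s += 28 → s = 81.0000
seg 4 [154.2°–238.2°] simple-harmonic, h=-23: full span → s += -23 → s = 58.0000
seg 5 [238.2°–284.1°] dwell: s stays 58.0000
seg 6 [284.1°–360°] uniform, h=23: θ=286.8° here. β=2.7, B=75.9. 23·2.7/75.9 = 0.8182 → s = 58.8182
radial distance = base radius + s = 46 + 58.8182 = 104.8182

104.8182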